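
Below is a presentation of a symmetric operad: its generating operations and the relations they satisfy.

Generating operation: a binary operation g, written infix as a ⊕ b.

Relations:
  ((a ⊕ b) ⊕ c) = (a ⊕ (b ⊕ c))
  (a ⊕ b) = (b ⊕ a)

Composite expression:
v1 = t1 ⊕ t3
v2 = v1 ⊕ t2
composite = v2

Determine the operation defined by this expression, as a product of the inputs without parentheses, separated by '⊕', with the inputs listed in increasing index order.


Key point: g commutes, so take the t-inputs in any fixed order.
(t1 ⊕ t3) collapses to t1 ⊕ t3
((t1 ⊕ t3) ⊕ t2) collapses to t1 ⊕ t3 ⊕ t2
putting the inputs in ascending order: t1 ⊕ t2 ⊕ t3

t1 ⊕ t2 ⊕ t3


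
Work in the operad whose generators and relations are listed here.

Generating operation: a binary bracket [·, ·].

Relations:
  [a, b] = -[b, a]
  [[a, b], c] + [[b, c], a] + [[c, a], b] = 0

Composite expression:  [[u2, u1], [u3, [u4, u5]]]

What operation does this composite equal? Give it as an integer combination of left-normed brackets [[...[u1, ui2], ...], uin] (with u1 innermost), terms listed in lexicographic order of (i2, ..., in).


-[[[[u1, u2], u3], u4], u5] + [[[[u1, u2], u3], u5], u4] + [[[[u1, u2], u4], u5], u3] - [[[[u1, u2], u5], u4], u3]


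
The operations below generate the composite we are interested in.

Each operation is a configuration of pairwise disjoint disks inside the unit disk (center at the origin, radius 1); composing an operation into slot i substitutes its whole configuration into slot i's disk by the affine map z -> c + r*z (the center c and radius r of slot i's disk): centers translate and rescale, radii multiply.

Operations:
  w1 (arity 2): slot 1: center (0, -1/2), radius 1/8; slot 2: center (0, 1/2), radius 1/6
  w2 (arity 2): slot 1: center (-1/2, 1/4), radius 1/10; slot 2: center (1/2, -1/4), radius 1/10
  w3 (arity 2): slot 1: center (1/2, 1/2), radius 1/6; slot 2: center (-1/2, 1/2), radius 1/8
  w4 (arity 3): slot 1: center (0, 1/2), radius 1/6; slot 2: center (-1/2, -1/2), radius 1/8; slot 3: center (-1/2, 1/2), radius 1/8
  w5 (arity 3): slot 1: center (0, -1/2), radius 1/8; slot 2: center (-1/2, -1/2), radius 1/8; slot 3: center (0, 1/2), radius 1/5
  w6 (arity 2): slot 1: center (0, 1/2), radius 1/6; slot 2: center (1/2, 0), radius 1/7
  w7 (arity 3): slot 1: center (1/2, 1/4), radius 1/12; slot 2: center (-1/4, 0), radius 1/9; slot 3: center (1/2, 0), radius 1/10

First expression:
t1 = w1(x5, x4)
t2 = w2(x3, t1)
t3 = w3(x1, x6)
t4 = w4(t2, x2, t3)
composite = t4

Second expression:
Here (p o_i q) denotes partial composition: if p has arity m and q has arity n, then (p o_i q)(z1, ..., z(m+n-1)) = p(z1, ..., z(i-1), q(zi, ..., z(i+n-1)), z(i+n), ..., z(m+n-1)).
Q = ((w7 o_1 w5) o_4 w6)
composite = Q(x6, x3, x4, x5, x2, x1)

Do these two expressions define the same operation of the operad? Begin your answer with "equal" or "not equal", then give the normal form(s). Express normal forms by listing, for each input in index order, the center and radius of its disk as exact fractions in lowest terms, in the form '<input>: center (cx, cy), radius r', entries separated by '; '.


not equal: they reduce to x1: center (-7/16, 9/16), radius 1/48; x2: center (-1/2, -1/2), radius 1/8; x3: center (-1/12, 13/24), radius 1/60; x4: center (1/12, 7/15), radius 1/360; x5: center (1/12, 9/20), radius 1/480; x6: center (-9/16, 9/16), radius 1/64 and x1: center (1/2, 0), radius 1/10; x2: center (-7/36, 0), radius 1/63; x3: center (11/24, 5/24), radius 1/96; x4: center (1/2, 7/24), radius 1/60; x5: center (-1/4, 1/18), radius 1/54; x6: center (1/2, 5/24), radius 1/96

The first composite normalizes to x1: center (-7/16, 9/16), radius 1/48; x2: center (-1/2, -1/2), radius 1/8; x3: center (-1/12, 13/24), radius 1/60; x4: center (1/12, 7/15), radius 1/360; x5: center (1/12, 9/20), radius 1/480; x6: center (-9/16, 9/16), radius 1/64
The second composite normalizes to x1: center (1/2, 0), radius 1/10; x2: center (-7/36, 0), radius 1/63; x3: center (11/24, 5/24), radius 1/96; x4: center (1/2, 7/24), radius 1/60; x5: center (-1/4, 1/18), radius 1/54; x6: center (1/2, 5/24), radius 1/96
They disagree, so not equal.


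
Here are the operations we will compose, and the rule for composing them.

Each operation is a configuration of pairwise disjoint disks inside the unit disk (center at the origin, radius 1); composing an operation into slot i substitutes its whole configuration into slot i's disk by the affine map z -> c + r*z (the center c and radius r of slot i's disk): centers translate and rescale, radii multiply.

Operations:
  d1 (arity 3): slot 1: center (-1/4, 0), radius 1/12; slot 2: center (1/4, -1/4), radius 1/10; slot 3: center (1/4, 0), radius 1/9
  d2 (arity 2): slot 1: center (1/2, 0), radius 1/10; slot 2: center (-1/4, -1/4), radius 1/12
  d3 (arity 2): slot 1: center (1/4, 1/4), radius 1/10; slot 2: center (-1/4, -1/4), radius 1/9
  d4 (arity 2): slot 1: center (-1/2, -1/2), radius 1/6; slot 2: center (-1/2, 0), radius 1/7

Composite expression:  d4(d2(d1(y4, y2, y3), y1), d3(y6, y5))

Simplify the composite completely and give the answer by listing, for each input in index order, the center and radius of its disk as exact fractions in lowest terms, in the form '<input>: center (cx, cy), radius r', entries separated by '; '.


Below d4, radii multiply path by path; the y-disk centers shift.
y4 passes through 3 substitutions, ending at center (-101/240, -1/2), radius 1/720
y2 passes through 3 substitutions, ending at center (-33/80, -121/240), radius 1/600
y3 passes through 3 substitutions, ending at center (-33/80, -1/2), radius 1/540
y1 passes through 2 substitutions, ending at center (-13/24, -13/24), radius 1/72
y6 passes through 2 substitutions, ending at center (-13/28, 1/28), radius 1/70
y5 passes through 2 substitutions, ending at center (-15/28, -1/28), radius 1/63

y1: center (-13/24, -13/24), radius 1/72; y2: center (-33/80, -121/240), radius 1/600; y3: center (-33/80, -1/2), radius 1/540; y4: center (-101/240, -1/2), radius 1/720; y5: center (-15/28, -1/28), radius 1/63; y6: center (-13/28, 1/28), radius 1/70


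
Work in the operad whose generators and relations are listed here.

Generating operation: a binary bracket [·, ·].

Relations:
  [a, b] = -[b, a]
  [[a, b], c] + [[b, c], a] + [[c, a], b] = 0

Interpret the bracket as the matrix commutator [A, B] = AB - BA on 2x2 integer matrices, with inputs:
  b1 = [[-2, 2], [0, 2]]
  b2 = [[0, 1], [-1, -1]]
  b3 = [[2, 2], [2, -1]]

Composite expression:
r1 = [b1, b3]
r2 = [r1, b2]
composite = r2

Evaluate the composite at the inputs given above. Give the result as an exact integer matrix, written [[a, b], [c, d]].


[[6, 22], [16, -6]]


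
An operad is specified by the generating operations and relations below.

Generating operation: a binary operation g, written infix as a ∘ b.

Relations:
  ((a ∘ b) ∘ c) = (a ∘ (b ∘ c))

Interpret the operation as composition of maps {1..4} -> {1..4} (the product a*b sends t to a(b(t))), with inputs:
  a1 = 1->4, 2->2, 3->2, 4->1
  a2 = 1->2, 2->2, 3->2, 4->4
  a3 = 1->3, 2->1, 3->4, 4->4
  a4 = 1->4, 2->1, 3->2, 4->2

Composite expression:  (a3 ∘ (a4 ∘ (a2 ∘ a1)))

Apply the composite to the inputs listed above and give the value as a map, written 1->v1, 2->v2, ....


1->1, 2->3, 3->3, 4->3


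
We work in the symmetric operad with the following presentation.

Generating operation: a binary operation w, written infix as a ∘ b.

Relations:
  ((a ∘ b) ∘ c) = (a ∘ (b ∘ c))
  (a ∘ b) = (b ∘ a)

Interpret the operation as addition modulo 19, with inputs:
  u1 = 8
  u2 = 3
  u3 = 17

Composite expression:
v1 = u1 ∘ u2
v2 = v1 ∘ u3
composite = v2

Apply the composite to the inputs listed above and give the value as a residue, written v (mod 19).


(u1 ∘ u2) = 11
((u1 ∘ u2) ∘ u3) = 9

9 (mod 19)


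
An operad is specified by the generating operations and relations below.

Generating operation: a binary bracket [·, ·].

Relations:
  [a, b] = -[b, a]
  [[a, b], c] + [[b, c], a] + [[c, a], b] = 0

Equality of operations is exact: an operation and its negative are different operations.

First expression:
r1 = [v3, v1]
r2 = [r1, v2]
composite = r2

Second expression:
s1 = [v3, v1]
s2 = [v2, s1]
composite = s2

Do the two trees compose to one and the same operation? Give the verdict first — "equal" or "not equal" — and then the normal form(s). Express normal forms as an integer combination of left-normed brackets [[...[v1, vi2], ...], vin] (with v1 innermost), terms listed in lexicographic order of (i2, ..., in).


The first expression reduces to -[[v1, v3], v2]
The second expression reduces to [[v1, v3], v2]
Different reductions; not equal.

not equal; the first gives -[[v1, v3], v2] and the second [[v1, v3], v2]


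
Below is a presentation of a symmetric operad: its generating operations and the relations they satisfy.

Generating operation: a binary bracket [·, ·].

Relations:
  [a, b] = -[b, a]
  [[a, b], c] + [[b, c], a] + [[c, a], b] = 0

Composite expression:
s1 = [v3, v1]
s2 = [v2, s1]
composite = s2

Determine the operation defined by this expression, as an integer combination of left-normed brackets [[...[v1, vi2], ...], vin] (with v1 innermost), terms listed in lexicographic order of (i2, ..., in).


[[v1, v3], v2]

Skip Jacobi rewriting: expand, keep v1-initial words, read off terms.
Composite bracket: [v2, [v3, v1]]
Expanding via [a, b] = ab - ba: 4 signed words (2^2 = 4).
The v1-initial words carry the normal form:
  v1v3v2 appears with sign +1, giving the term +[[v1, v3], v2]


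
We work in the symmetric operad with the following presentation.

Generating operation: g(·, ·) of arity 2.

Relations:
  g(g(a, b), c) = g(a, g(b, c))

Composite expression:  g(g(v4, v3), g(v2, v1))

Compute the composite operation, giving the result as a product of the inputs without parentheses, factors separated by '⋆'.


v4 ⋆ v3 ⋆ v2 ⋆ v1

Associativity of g dissolves the nesting; only the v-input order survives.
g(v4, v3) spells out as v4 ⋆ v3
g(v2, v1) spells out as v2 ⋆ v1
g(g(v4, v3), g(v2, v1)) spells out as v4 ⋆ v3 ⋆ v2 ⋆ v1


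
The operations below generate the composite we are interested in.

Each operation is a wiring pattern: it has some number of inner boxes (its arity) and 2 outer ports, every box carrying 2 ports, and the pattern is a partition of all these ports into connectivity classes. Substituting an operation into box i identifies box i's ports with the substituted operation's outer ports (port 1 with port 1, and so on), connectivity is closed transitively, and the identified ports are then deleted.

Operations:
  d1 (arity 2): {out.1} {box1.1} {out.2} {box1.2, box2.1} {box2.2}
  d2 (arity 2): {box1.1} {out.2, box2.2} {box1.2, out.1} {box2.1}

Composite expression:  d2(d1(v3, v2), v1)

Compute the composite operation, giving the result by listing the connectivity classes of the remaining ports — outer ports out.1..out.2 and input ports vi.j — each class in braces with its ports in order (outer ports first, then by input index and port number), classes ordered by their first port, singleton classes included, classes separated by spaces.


{out.1} {out.2, v1.2} {v1.1} {v2.1, v3.2} {v2.2} {v3.1}


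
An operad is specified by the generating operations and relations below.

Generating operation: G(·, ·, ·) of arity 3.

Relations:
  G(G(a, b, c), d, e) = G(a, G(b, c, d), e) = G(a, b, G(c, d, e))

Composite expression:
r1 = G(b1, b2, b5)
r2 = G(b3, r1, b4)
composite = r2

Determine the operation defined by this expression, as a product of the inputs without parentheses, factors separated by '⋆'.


b3 ⋆ b1 ⋆ b2 ⋆ b5 ⋆ b4

Key point: G is associative — brackets drop, the b-order remains.
G(b1, b2, b5) flattens to b1 ⋆ b2 ⋆ b5
G(b3, G(b1, b2, b5), b4) flattens to b3 ⋆ b1 ⋆ b2 ⋆ b5 ⋆ b4


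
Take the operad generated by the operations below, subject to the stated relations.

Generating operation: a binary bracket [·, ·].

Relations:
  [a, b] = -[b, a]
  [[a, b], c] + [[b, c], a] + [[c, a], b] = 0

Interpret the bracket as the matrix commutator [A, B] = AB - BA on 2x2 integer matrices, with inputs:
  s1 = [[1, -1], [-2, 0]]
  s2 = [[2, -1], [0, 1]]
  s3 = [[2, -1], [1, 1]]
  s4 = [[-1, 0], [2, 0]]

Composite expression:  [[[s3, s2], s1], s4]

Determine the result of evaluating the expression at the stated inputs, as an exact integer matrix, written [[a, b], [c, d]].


[[-4, -2], [-9, 4]]

[s3, s2] = [[1, 0], [1, -1]]
[[s3, s2], s1] = [[1, -2], [5, -1]]
[[[s3, s2], s1], s4] = [[-4, -2], [-9, 4]]


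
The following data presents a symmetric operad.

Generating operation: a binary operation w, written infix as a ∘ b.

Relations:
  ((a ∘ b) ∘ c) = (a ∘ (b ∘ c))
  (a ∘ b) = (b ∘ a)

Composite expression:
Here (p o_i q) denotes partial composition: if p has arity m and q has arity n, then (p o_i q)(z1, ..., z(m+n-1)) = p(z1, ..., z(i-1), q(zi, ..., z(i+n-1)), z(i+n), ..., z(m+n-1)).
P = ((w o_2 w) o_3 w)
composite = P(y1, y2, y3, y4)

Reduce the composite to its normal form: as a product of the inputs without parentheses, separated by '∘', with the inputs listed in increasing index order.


Shape and order are irrelevant to w; the y-input set decides.
(y3 ∘ y4) reduces to y3 ∘ y4
(y2 ∘ (y3 ∘ y4)) reduces to y2 ∘ y3 ∘ y4
(y1 ∘ (y2 ∘ (y3 ∘ y4))) reduces to y1 ∘ y2 ∘ y3 ∘ y4
the factors in increasing index order: y1 ∘ y2 ∘ y3 ∘ y4

y1 ∘ y2 ∘ y3 ∘ y4


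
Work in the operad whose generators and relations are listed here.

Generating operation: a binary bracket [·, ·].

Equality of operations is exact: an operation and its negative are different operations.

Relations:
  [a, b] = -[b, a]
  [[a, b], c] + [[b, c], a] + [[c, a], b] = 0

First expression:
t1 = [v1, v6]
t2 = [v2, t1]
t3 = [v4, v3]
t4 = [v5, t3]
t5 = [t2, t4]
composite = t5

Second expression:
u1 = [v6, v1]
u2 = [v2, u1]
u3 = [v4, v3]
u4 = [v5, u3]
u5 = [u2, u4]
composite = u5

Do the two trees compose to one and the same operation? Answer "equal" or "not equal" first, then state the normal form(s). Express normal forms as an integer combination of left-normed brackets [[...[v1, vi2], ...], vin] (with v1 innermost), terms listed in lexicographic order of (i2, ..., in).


Normal form of the first expression: -[[[[[v1, v6], v2], v3], v4], v5] + [[[[[v1, v6], v2], v4], v3], v5] + [[[[[v1, v6], v2], v5], v3], v4] - [[[[[v1, v6], v2], v5], v4], v3]
Normal form of the second expression: [[[[[v1, v6], v2], v3], v4], v5] - [[[[[v1, v6], v2], v4], v3], v5] - [[[[[v1, v6], v2], v5], v3], v4] + [[[[[v1, v6], v2], v5], v4], v3]
Distinct normal forms: not equal.

not equal; the first gives -[[[[[v1, v6], v2], v3], v4], v5] + [[[[[v1, v6], v2], v4], v3], v5] + [[[[[v1, v6], v2], v5], v3], v4] - [[[[[v1, v6], v2], v5], v4], v3] and the second [[[[[v1, v6], v2], v3], v4], v5] - [[[[[v1, v6], v2], v4], v3], v5] - [[[[[v1, v6], v2], v5], v3], v4] + [[[[[v1, v6], v2], v5], v4], v3]


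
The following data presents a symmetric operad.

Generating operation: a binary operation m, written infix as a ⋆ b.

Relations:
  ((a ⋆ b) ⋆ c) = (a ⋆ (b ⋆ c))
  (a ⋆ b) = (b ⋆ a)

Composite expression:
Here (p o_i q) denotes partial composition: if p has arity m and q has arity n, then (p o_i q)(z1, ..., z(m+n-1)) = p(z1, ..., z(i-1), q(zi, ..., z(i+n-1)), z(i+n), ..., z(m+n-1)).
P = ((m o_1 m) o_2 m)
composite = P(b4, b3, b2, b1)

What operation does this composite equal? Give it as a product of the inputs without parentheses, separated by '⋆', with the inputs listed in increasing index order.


b1 ⋆ b2 ⋆ b3 ⋆ b4


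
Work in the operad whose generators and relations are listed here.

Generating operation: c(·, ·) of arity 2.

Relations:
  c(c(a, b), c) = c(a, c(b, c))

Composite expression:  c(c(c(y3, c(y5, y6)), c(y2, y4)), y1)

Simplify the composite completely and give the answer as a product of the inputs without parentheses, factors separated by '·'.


y3 · y5 · y6 · y2 · y4 · y1

Associativity of c dissolves the nesting; only the y-input order survives.
c(y5, y6) spells out as y5 · y6
c(y3, c(y5, y6)) spells out as y3 · y5 · y6
c(y2, y4) spells out as y2 · y4
c(c(y3, c(y5, y6)), c(y2, y4)) spells out as y3 · y5 · y6 · y2 · y4
c(c(c(y3, c(y5, y6)), c(y2, y4)), y1) spells out as y3 · y5 · y6 · y2 · y4 · y1


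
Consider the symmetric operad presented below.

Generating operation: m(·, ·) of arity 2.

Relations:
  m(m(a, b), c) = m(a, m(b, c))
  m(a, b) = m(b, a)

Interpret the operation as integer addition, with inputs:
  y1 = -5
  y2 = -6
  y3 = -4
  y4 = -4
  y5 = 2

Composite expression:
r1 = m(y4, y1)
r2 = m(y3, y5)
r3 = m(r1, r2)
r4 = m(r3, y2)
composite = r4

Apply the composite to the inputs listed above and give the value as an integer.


-17

m(y4, y1) = -9
m(y3, y5) = -2
m(m(y4, y1), m(y3, y5)) = -11
m(m(m(y4, y1), m(y3, y5)), y2) = -17


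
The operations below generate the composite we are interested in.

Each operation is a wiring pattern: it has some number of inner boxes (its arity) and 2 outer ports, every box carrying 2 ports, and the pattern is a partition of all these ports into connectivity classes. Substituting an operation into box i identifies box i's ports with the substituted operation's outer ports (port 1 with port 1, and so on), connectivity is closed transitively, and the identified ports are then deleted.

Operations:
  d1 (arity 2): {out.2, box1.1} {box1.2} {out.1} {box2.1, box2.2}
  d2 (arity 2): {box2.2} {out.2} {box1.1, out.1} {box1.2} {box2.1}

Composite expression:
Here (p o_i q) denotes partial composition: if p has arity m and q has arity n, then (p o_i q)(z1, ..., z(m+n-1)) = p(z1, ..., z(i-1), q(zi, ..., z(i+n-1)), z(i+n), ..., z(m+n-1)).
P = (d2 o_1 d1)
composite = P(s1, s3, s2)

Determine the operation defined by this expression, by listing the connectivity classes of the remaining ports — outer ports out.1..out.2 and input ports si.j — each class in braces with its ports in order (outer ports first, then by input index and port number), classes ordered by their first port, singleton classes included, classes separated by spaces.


{out.1} {out.2} {s1.1} {s1.2} {s2.1} {s2.2} {s3.1, s3.2}


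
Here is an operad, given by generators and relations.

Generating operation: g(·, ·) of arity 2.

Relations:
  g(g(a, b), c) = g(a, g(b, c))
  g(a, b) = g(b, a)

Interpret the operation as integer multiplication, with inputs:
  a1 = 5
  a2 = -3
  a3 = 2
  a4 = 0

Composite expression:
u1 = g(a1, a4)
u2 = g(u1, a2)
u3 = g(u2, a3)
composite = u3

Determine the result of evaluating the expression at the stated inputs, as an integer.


0


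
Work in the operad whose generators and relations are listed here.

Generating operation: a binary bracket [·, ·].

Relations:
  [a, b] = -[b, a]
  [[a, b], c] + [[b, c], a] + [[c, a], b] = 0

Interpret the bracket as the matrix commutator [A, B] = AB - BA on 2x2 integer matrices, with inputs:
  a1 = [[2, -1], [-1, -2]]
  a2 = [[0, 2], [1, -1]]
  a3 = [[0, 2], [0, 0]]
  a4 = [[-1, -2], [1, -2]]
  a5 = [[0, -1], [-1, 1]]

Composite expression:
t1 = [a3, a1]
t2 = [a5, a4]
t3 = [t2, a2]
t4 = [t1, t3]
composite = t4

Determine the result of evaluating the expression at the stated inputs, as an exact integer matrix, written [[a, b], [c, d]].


[[-48, 108], [24, 48]]


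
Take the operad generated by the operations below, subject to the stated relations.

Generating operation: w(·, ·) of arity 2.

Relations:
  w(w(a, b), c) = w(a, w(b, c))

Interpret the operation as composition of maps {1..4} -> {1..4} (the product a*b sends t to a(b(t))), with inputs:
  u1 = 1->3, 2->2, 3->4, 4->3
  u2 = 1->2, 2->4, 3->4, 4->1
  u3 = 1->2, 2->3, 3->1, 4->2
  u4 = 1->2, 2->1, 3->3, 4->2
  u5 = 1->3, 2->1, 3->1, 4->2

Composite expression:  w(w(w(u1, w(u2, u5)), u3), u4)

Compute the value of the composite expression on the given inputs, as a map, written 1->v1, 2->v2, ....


1->2, 2->2, 3->3, 4->2

w(u2, u5) = 1->4, 2->2, 3->2, 4->4
w(u1, w(u2, u5)) = 1->3, 2->2, 3->2, 4->3
w(w(u1, w(u2, u5)), u3) = 1->2, 2->2, 3->3, 4->2
w(w(w(u1, w(u2, u5)), u3), u4) = 1->2, 2->2, 3->3, 4->2


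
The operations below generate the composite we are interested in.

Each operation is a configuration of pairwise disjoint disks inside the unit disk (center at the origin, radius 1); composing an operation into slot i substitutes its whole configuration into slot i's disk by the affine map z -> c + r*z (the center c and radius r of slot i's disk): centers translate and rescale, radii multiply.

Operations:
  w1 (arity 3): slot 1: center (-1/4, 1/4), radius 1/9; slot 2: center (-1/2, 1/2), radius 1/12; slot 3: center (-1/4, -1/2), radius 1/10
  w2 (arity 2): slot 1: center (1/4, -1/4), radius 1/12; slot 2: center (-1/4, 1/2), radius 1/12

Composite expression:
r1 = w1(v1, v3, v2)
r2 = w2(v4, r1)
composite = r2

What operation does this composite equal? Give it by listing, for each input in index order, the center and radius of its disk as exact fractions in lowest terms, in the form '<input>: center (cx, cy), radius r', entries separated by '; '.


v1: center (-13/48, 25/48), radius 1/108; v2: center (-13/48, 11/24), radius 1/120; v3: center (-7/24, 13/24), radius 1/144; v4: center (1/4, -1/4), radius 1/12

Nesting under w2 composes maps z -> c + r*z down each v-path.
input v4: applying the 1 nested substitution gives center (1/4, -1/4), radius 1/12
input v1: applying the 2 nested substitutions gives center (-13/48, 25/48), radius 1/108
input v3: applying the 2 nested substitutions gives center (-7/24, 13/24), radius 1/144
input v2: applying the 2 nested substitutions gives center (-13/48, 11/24), radius 1/120


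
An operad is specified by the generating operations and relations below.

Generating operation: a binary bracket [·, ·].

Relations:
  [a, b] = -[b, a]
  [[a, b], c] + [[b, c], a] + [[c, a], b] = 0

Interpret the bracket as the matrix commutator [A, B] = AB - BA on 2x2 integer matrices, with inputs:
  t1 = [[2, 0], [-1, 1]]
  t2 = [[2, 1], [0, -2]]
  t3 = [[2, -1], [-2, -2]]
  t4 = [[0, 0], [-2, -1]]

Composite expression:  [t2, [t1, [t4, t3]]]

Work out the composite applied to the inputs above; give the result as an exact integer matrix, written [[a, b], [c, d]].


[[10, -2], [-40, -10]]

[t4, t3] = [[-2, -1], [-6, 2]]
[t1, [t4, t3]] = [[-1, -1], [10, 1]]
[t2, [t1, [t4, t3]]] = [[10, -2], [-40, -10]]


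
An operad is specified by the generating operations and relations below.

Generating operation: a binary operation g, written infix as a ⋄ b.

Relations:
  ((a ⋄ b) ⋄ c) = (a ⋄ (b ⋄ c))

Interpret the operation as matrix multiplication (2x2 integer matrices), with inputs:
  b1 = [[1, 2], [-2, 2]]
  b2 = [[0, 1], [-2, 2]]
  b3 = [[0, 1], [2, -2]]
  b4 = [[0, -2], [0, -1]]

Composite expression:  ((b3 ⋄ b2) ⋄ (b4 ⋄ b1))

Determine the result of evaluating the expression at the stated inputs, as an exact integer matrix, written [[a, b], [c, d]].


(b3 ⋄ b2) = [[-2, 2], [4, -2]]
(b4 ⋄ b1) = [[4, -4], [2, -2]]
((b3 ⋄ b2) ⋄ (b4 ⋄ b1)) = [[-4, 4], [12, -12]]

[[-4, 4], [12, -12]]


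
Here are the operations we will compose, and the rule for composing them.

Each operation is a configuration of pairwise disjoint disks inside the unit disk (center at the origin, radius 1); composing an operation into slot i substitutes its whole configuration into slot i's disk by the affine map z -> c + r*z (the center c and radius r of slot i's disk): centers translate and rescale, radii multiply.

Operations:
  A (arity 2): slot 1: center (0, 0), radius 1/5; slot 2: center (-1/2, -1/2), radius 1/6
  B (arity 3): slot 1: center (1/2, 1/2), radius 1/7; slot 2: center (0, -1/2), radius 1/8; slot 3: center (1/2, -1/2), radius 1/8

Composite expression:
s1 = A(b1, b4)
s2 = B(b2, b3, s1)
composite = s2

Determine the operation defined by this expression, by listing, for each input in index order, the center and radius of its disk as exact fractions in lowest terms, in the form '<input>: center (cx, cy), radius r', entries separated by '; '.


Each b-disk chains the slot maps above it in B; radii multiply.
tracing b2 down its 1-map path: center (1/2, 1/2), radius 1/7
tracing b3 down its 1-map path: center (0, -1/2), radius 1/8
tracing b1 down its 2-map path: center (1/2, -1/2), radius 1/40
tracing b4 down its 2-map path: center (7/16, -9/16), radius 1/48

b1: center (1/2, -1/2), radius 1/40; b2: center (1/2, 1/2), radius 1/7; b3: center (0, -1/2), radius 1/8; b4: center (7/16, -9/16), radius 1/48


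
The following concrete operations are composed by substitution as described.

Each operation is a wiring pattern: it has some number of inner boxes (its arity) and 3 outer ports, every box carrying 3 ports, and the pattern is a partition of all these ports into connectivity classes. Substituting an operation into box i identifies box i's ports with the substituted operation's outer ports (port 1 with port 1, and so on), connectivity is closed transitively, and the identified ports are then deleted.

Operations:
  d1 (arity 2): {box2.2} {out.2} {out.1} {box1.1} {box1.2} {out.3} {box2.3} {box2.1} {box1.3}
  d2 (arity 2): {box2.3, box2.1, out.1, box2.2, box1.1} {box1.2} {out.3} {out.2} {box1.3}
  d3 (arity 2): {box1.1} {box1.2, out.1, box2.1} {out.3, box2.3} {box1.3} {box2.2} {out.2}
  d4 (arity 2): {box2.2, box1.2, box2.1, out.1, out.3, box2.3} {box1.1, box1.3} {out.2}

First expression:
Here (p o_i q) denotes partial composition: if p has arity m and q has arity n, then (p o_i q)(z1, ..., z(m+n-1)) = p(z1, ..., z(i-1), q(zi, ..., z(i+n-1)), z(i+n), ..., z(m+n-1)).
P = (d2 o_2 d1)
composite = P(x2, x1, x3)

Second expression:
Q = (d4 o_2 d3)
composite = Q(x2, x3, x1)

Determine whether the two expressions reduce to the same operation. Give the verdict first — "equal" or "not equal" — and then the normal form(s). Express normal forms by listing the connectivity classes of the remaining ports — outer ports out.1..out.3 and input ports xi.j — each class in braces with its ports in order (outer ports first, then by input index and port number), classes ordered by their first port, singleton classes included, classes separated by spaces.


The first expression, normalized: {out.1, x2.1} {out.2} {out.3} {x1.1} {x1.2} {x1.3} {x2.2} {x2.3} {x3.1} {x3.2} {x3.3}
The second expression, normalized: {out.1, out.3, x1.1, x1.3, x2.2, x3.2} {out.2} {x1.2} {x2.1, x2.3} {x3.1} {x3.3}
The forms do not match — not equal.

not equal: they reduce to {out.1, x2.1} {out.2} {out.3} {x1.1} {x1.2} {x1.3} {x2.2} {x2.3} {x3.1} {x3.2} {x3.3} and {out.1, out.3, x1.1, x1.3, x2.2, x3.2} {out.2} {x1.2} {x2.1, x2.3} {x3.1} {x3.3}


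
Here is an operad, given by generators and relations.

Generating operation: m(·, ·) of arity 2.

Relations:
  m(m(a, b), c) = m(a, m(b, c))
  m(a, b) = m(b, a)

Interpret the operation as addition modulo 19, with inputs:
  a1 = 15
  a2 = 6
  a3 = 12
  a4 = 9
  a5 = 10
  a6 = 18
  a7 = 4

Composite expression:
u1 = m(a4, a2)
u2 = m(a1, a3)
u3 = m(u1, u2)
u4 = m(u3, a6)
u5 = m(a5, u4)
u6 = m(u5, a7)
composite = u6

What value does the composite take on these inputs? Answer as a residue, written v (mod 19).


17 (mod 19)

m(a4, a2) = 15
m(a1, a3) = 8
m(m(a4, a2), m(a1, a3)) = 4
m(m(m(a4, a2), m(a1, a3)), a6) = 3
m(a5, m(m(m(a4, a2), m(a1, a3)), a6)) = 13
m(m(a5, m(m(m(a4, a2), m(a1, a3)), a6)), a7) = 17


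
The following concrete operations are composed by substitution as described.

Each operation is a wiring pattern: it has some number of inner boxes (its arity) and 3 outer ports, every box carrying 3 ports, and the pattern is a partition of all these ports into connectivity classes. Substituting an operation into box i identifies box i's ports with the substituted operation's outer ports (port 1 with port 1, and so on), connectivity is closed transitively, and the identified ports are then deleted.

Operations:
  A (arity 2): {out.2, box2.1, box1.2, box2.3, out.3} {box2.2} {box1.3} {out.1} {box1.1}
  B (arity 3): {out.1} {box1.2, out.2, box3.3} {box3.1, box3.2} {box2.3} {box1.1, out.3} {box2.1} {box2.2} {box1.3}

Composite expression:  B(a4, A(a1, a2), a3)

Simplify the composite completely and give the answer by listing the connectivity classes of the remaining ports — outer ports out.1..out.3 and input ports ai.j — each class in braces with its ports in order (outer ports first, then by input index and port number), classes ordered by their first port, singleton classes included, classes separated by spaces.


{out.1} {out.2, a3.3, a4.2} {out.3, a4.1} {a1.1} {a1.2, a2.1, a2.3} {a1.3} {a2.2} {a3.1, a3.2} {a4.3}

Two ports join when wires chain via B-identified ports.
stage A: inputs (a1, a2), connectivity {out.1} {out.2, out.3, a1.2, a2.1, a2.3} {a1.1} {a1.3} {a2.2}, out.j its boundary
stage B: inputs (a4, a1, a2, a3), connectivity {out.1} {out.2, a3.3, a4.2} {out.3, a4.1} {a1.1} {a1.2, a2.1, a2.3} {a1.3} {a2.2} {a3.1, a3.2} {a4.3}, out.j its boundary


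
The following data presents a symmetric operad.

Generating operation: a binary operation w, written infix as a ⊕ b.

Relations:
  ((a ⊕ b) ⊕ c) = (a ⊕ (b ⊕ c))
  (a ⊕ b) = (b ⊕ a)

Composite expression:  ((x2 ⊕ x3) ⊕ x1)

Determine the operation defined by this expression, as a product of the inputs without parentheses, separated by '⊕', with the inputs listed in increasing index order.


x1 ⊕ x2 ⊕ x3


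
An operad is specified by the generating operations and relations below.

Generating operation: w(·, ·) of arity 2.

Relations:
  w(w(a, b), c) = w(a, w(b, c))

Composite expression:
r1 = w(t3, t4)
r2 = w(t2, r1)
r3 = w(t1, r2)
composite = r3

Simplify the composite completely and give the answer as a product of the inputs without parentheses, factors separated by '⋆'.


Key point: w is associative — brackets drop, the t-order remains.
w(t3, t4) unparenthesizes to t3 ⋆ t4
w(t2, w(t3, t4)) unparenthesizes to t2 ⋆ t3 ⋆ t4
w(t1, w(t2, w(t3, t4))) unparenthesizes to t1 ⋆ t2 ⋆ t3 ⋆ t4

t1 ⋆ t2 ⋆ t3 ⋆ t4


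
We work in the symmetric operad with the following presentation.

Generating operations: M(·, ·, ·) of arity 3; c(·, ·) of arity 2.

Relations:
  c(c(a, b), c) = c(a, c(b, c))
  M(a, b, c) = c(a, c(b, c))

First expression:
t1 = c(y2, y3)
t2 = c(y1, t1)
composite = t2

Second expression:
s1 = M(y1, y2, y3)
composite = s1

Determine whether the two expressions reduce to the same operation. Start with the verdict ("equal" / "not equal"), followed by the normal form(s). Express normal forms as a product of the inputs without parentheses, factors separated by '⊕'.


The first expression reduces to y1 ⊕ y2 ⊕ y3
The second expression reduces to y1 ⊕ y2 ⊕ y3
Identical normal forms: equal.

equal: each reduces to y1 ⊕ y2 ⊕ y3


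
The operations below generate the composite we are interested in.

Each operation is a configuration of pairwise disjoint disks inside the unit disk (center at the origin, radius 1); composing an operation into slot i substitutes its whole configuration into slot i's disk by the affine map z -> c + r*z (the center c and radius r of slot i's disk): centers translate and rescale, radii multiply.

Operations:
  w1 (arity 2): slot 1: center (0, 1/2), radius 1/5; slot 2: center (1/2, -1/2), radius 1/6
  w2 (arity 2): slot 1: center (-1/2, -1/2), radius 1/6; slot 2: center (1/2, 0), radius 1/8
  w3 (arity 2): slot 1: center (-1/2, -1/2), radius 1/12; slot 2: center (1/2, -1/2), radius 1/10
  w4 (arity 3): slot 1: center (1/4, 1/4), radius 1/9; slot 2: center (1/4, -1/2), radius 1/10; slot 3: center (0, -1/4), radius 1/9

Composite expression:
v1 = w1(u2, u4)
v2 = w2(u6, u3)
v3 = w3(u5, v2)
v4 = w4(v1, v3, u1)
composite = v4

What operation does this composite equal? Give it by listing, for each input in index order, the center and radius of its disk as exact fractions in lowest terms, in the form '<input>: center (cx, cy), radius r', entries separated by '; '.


u1: center (0, -1/4), radius 1/9; u2: center (1/4, 11/36), radius 1/45; u3: center (61/200, -11/20), radius 1/800; u4: center (11/36, 7/36), radius 1/54; u5: center (1/5, -11/20), radius 1/120; u6: center (59/200, -111/200), radius 1/600

Follow each u-input down from w4: c' goes to c + r*c', radius to r*r'.
input u2: applying the 2 nested substitutions gives center (1/4, 11/36), radius 1/45
input u4: applying the 2 nested substitutions gives center (11/36, 7/36), radius 1/54
input u5: applying the 2 nested substitutions gives center (1/5, -11/20), radius 1/120
input u6: applying the 3 nested substitutions gives center (59/200, -111/200), radius 1/600
input u3: applying the 3 nested substitutions gives center (61/200, -11/20), radius 1/800
input u1: applying the 1 nested substitution gives center (0, -1/4), radius 1/9


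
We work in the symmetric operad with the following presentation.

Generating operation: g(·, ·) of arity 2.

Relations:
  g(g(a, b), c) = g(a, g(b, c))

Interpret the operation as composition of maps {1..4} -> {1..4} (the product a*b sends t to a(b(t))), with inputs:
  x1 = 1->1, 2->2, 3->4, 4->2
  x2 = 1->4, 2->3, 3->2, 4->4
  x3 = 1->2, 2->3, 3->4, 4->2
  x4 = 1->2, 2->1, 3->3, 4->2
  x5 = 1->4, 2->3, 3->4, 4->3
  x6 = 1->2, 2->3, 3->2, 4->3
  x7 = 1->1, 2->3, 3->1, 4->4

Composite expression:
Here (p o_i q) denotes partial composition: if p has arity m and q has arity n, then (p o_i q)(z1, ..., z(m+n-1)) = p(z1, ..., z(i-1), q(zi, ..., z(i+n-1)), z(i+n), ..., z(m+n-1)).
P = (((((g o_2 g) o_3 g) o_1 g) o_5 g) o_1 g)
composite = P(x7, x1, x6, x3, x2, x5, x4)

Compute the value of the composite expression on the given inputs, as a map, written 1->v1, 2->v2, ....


1->3, 2->4, 3->4, 4->3


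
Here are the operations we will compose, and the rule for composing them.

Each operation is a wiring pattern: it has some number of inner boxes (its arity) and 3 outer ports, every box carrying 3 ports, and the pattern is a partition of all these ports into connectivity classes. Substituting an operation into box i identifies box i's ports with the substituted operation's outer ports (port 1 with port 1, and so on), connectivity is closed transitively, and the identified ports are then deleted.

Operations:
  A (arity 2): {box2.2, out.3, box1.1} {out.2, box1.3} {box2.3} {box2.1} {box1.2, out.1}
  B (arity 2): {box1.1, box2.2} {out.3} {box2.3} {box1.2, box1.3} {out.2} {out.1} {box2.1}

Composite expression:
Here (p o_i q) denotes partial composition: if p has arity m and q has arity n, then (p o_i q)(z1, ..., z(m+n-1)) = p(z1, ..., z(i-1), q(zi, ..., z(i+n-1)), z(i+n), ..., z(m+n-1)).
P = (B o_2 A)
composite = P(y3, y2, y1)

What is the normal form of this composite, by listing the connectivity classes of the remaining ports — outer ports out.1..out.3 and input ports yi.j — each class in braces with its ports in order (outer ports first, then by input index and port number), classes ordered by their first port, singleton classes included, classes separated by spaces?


{out.1} {out.2} {out.3} {y1.1} {y1.2, y2.1} {y1.3} {y2.2} {y2.3, y3.1} {y3.2, y3.3}

Substituting into B glues patterns; closure does the rest.
through A, on inputs (y2, y1): {out.1, y2.2} {out.2, y2.3} {out.3, y1.2, y2.1} {y1.1} {y1.3} (out.j = stage outer ports)
through B, on inputs (y3, y2, y1): {out.1} {out.2} {out.3} {y1.1} {y1.2, y2.1} {y1.3} {y2.2} {y2.3, y3.1} {y3.2, y3.3} (out.j = stage outer ports)


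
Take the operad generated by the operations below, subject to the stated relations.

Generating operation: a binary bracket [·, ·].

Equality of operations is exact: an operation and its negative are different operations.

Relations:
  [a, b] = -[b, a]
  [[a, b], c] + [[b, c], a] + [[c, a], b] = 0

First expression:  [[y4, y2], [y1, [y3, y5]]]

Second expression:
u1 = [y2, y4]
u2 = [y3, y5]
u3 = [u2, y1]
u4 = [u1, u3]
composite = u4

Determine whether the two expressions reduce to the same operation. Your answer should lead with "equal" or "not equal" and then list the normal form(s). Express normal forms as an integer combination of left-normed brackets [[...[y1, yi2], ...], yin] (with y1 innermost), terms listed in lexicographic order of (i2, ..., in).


equal; both compose to [[[[y1, y3], y5], y2], y4] - [[[[y1, y3], y5], y4], y2] - [[[[y1, y5], y3], y2], y4] + [[[[y1, y5], y3], y4], y2]

The first composite normalizes to [[[[y1, y3], y5], y2], y4] - [[[[y1, y3], y5], y4], y2] - [[[[y1, y5], y3], y2], y4] + [[[[y1, y5], y3], y4], y2]
The second composite normalizes to [[[[y1, y3], y5], y2], y4] - [[[[y1, y3], y5], y4], y2] - [[[[y1, y5], y3], y2], y4] + [[[[y1, y5], y3], y4], y2]
The forms coincide; equal.


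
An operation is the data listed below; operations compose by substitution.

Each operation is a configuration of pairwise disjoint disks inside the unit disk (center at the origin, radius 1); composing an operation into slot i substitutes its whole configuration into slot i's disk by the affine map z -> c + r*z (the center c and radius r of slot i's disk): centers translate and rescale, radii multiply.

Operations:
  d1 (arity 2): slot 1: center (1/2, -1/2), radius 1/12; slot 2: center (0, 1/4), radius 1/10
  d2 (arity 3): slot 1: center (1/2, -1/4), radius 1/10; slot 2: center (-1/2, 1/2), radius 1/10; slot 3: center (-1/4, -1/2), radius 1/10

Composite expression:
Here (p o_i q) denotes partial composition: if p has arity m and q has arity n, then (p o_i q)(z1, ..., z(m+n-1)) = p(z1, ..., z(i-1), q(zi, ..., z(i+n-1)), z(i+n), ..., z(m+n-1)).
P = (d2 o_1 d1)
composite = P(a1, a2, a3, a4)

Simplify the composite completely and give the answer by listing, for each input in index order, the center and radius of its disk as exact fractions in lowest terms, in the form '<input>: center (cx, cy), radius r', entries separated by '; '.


a1: center (11/20, -3/10), radius 1/120; a2: center (1/2, -9/40), radius 1/100; a3: center (-1/2, 1/2), radius 1/10; a4: center (-1/4, -1/2), radius 1/10

Nesting under d2 composes maps z -> c + r*z down each a-path.
input a1: composing its 2 substitution steps yields center (11/20, -3/10), radius 1/120
input a2: composing its 2 substitution steps yields center (1/2, -9/40), radius 1/100
input a3: composing its 1 substitution step yields center (-1/2, 1/2), radius 1/10
input a4: composing its 1 substitution step yields center (-1/4, -1/2), radius 1/10


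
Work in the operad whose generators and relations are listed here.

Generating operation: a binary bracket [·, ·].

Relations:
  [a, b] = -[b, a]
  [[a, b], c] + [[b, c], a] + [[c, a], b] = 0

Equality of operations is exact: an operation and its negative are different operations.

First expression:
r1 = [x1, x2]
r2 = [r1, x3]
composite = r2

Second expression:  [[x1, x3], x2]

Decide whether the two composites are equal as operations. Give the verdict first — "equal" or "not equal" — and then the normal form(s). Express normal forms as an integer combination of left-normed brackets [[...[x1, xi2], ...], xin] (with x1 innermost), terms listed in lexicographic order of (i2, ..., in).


not equal; first: [[x1, x2], x3]; second: [[x1, x3], x2]

Reducing the first expression gives [[x1, x2], x3]
Reducing the second expression gives [[x1, x3], x2]
The forms do not match — not equal.


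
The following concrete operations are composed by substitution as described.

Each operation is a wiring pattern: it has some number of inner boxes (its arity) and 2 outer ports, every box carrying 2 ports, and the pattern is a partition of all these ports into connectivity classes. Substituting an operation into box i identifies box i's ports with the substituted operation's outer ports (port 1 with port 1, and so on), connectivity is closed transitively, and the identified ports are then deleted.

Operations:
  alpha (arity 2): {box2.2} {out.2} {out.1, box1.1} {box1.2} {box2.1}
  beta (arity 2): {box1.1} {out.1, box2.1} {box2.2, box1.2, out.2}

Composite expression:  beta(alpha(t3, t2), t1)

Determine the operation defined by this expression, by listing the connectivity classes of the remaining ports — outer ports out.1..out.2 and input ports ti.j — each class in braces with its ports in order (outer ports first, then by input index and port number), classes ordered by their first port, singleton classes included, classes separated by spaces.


{out.1, t1.1} {out.2, t1.2} {t2.1} {t2.2} {t3.1} {t3.2}

Two ports join when wires chain via beta-identified ports.
after alpha, the pattern on (t3, t2) reads {out.1, t3.1} {out.2} {t2.1} {t2.2} {t3.2} (out.j = its outer ports)
after beta, the pattern on (t3, t2, t1) reads {out.1, t1.1} {out.2, t1.2} {t2.1} {t2.2} {t3.1} {t3.2} (out.j = its outer ports)
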